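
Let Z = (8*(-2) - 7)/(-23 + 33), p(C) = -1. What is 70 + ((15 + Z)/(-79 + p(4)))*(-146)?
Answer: 37271/400 ≈ 93.177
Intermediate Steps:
Z = -23/10 (Z = (-16 - 7)/10 = -23*⅒ = -23/10 ≈ -2.3000)
70 + ((15 + Z)/(-79 + p(4)))*(-146) = 70 + ((15 - 23/10)/(-79 - 1))*(-146) = 70 + ((127/10)/(-80))*(-146) = 70 + ((127/10)*(-1/80))*(-146) = 70 - 127/800*(-146) = 70 + 9271/400 = 37271/400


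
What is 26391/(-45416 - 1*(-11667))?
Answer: -26391/33749 ≈ -0.78198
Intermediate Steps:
26391/(-45416 - 1*(-11667)) = 26391/(-45416 + 11667) = 26391/(-33749) = 26391*(-1/33749) = -26391/33749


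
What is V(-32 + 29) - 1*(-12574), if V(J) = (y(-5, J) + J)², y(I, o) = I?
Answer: 12638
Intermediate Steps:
V(J) = (-5 + J)²
V(-32 + 29) - 1*(-12574) = (-5 + (-32 + 29))² - 1*(-12574) = (-5 - 3)² + 12574 = (-8)² + 12574 = 64 + 12574 = 12638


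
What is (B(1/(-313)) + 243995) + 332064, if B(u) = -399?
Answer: 575660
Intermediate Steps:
(B(1/(-313)) + 243995) + 332064 = (-399 + 243995) + 332064 = 243596 + 332064 = 575660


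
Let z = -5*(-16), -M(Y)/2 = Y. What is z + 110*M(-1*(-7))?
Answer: -1460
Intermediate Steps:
M(Y) = -2*Y
z = 80
z + 110*M(-1*(-7)) = 80 + 110*(-(-2)*(-7)) = 80 + 110*(-2*7) = 80 + 110*(-14) = 80 - 1540 = -1460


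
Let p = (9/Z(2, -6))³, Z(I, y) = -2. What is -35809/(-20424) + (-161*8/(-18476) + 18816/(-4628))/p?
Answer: 47665964129429/26523351242856 ≈ 1.7971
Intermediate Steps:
p = -729/8 (p = (9/(-2))³ = (9*(-½))³ = (-9/2)³ = -729/8 ≈ -91.125)
-35809/(-20424) + (-161*8/(-18476) + 18816/(-4628))/p = -35809/(-20424) + (-161*8/(-18476) + 18816/(-4628))/(-729/8) = -35809*(-1/20424) + (-1288*(-1/18476) + 18816*(-1/4628))*(-8/729) = 35809/20424 + (322/4619 - 4704/1157)*(-8/729) = 35809/20424 - 21355222/5344183*(-8/729) = 35809/20424 + 170841776/3895909407 = 47665964129429/26523351242856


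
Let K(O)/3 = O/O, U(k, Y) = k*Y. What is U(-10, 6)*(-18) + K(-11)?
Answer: 1083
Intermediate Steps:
U(k, Y) = Y*k
K(O) = 3 (K(O) = 3*(O/O) = 3*1 = 3)
U(-10, 6)*(-18) + K(-11) = (6*(-10))*(-18) + 3 = -60*(-18) + 3 = 1080 + 3 = 1083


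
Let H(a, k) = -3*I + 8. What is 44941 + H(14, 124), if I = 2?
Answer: 44943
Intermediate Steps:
H(a, k) = 2 (H(a, k) = -3*2 + 8 = -6 + 8 = 2)
44941 + H(14, 124) = 44941 + 2 = 44943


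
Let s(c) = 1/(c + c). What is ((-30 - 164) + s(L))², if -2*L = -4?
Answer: 600625/16 ≈ 37539.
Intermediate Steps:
L = 2 (L = -½*(-4) = 2)
s(c) = 1/(2*c)
((-30 - 164) + s(L))² = ((-30 - 164) + (½)/2)² = (-194 + (½)*(½))² = (-194 + ¼)² = (-775/4)² = 600625/16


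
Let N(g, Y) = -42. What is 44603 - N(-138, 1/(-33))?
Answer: 44645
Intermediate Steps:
44603 - N(-138, 1/(-33)) = 44603 - 1*(-42) = 44603 + 42 = 44645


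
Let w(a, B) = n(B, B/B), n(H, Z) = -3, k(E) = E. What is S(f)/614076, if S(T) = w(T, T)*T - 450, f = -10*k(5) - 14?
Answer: -43/102346 ≈ -0.00042014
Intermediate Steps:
w(a, B) = -3
f = -64 (f = -10*5 - 14 = -50 - 14 = -64)
S(T) = -450 - 3*T (S(T) = -3*T - 450 = -450 - 3*T)
S(f)/614076 = (-450 - 3*(-64))/614076 = (-450 + 192)*(1/614076) = -258*1/614076 = -43/102346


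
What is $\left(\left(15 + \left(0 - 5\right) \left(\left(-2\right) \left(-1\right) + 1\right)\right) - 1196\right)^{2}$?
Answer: $1430416$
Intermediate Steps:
$\left(\left(15 + \left(0 - 5\right) \left(\left(-2\right) \left(-1\right) + 1\right)\right) - 1196\right)^{2} = \left(\left(15 + \left(0 - 5\right) \left(2 + 1\right)\right) - 1196\right)^{2} = \left(\left(15 - 15\right) - 1196\right)^{2} = \left(0 - 1196\right)^{2} = \left(-1196\right)^{2} = 1430416$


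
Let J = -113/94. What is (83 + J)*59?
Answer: 453651/94 ≈ 4826.1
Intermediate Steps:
J = -113/94 (J = -113*1/94 = -113/94 ≈ -1.2021)
(83 + J)*59 = (83 - 113/94)*59 = (7689/94)*59 = 453651/94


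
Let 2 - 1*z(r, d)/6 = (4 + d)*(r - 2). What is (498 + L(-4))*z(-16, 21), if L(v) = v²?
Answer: 1393968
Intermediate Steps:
z(r, d) = 12 - 6*(-2 + r)*(4 + d) (z(r, d) = 12 - 6*(4 + d)*(r - 2) = 12 - 6*(4 + d)*(-2 + r) = 12 - 6*(-2 + r)*(4 + d))
(498 + L(-4))*z(-16, 21) = (498 + (-4)²)*(60 - 24*(-16) + 12*21 - 6*21*(-16)) = (498 + 16)*(60 + 384 + 252 + 2016) = 514*2712 = 1393968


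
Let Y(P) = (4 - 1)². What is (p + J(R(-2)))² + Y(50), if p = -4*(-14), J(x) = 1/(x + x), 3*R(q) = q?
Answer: 48985/16 ≈ 3061.6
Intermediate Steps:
R(q) = q/3
J(x) = 1/(2*x)
p = 56
Y(P) = 9 (Y(P) = 3² = 9)
(p + J(R(-2)))² + Y(50) = (56 + 1/(2*(((⅓)*(-2)))))² + 9 = (56 + 1/(2*(-⅔)))² + 9 = (56 + (½)*(-3/2))² + 9 = (56 - ¾)² + 9 = (221/4)² + 9 = 48841/16 + 9 = 48985/16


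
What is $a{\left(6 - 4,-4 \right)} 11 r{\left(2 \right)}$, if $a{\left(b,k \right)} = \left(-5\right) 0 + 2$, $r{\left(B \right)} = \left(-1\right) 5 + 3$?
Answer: $-44$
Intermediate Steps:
$r{\left(B \right)} = -2$ ($r{\left(B \right)} = -5 + 3 = -2$)
$a{\left(b,k \right)} = 2$ ($a{\left(b,k \right)} = 0 + 2 = 2$)
$a{\left(6 - 4,-4 \right)} 11 r{\left(2 \right)} = 2 \cdot 11 \left(-2\right) = 22 \left(-2\right) = -44$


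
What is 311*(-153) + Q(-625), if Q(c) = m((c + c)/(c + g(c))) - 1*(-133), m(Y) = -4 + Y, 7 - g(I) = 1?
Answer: -29372776/619 ≈ -47452.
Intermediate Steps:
g(I) = 6 (g(I) = 7 - 1*1 = 7 - 1 = 6)
Q(c) = 129 + 2*c/(6 + c) (Q(c) = (-4 + (c + c)/(c + 6)) - 1*(-133) = (-4 + (2*c)/(6 + c)) + 133 = (-4 + 2*c/(6 + c)) + 133 = 129 + 2*c/(6 + c))
311*(-153) + Q(-625) = 311*(-153) + (774 + 131*(-625))/(6 - 625) = -47583 + (774 - 81875)/(-619) = -47583 - 1/619*(-81101) = -47583 + 81101/619 = -29372776/619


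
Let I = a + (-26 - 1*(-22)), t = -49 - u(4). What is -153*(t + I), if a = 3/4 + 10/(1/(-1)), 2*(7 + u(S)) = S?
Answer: 35037/4 ≈ 8759.3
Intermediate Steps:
u(S) = -7 + S/2
a = -37/4 (a = 3*(¼) + 10/(-1) = ¾ + 10*(-1) = ¾ - 10 = -37/4 ≈ -9.2500)
t = -44 (t = -49 - (-7 + (½)*4) = -49 - (-7 + 2) = -49 - 1*(-5) = -49 + 5 = -44)
I = -53/4 (I = -37/4 + (-26 - 1*(-22)) = -37/4 + (-26 + 22) = -37/4 - 4 = -53/4 ≈ -13.250)
-153*(t + I) = -153*(-44 - 53/4) = -153*(-229/4) = 35037/4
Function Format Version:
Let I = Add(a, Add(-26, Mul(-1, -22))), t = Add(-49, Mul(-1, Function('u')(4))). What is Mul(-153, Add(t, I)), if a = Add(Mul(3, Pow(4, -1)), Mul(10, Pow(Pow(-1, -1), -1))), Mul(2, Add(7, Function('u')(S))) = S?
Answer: Rational(35037, 4) ≈ 8759.3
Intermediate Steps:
Function('u')(S) = Add(-7, Mul(Rational(1, 2), S))
a = Rational(-37, 4) (a = Add(Mul(3, Rational(1, 4)), Mul(10, Pow(-1, -1))) = Add(Rational(3, 4), Mul(10, -1)) = Add(Rational(3, 4), -10) = Rational(-37, 4) ≈ -9.2500)
t = -44 (t = Add(-49, Mul(-1, Add(-7, Mul(Rational(1, 2), 4)))) = Add(-49, Mul(-1, Add(-7, 2))) = Add(-49, Mul(-1, -5)) = Add(-49, 5) = -44)
I = Rational(-53, 4) (I = Add(Rational(-37, 4), Add(-26, Mul(-1, -22))) = Add(Rational(-37, 4), Add(-26, 22)) = Add(Rational(-37, 4), -4) = Rational(-53, 4) ≈ -13.250)
Mul(-153, Add(t, I)) = Mul(-153, Add(-44, Rational(-53, 4))) = Mul(-153, Rational(-229, 4)) = Rational(35037, 4)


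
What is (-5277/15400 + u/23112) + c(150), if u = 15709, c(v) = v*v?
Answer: 250263373643/11122650 ≈ 22500.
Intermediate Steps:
c(v) = v²
(-5277/15400 + u/23112) + c(150) = (-5277/15400 + 15709/23112) + 150² = (-5277*1/15400 + 15709*(1/23112)) + 22500 = (-5277/15400 + 15709/23112) + 22500 = 3748643/11122650 + 22500 = 250263373643/11122650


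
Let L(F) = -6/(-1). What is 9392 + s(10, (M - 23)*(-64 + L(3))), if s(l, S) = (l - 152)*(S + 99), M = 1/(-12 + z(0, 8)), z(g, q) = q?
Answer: -196153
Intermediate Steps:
L(F) = 6 (L(F) = -6*(-1) = 6)
M = -¼ (M = 1/(-12 + 8) = 1/(-4) = -¼ ≈ -0.25000)
s(l, S) = (-152 + l)*(99 + S)
9392 + s(10, (M - 23)*(-64 + L(3))) = 9392 + (-15048 - 152*(-¼ - 23)*(-64 + 6) + 99*10 + ((-¼ - 23)*(-64 + 6))*10) = 9392 + (-15048 - (-3534)*(-58) + 990 - 93/4*(-58)*10) = 9392 + (-15048 - 152*2697/2 + 990 + (2697/2)*10) = 9392 + (-15048 - 204972 + 990 + 13485) = 9392 - 205545 = -196153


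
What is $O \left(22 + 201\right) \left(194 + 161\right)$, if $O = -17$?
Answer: $-1345805$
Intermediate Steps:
$O \left(22 + 201\right) \left(194 + 161\right) = - 17 \left(22 + 201\right) \left(194 + 161\right) = - 17 \cdot 223 \cdot 355 = \left(-17\right) 79165 = -1345805$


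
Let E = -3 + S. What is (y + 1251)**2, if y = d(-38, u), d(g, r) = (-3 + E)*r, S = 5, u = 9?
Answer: 1542564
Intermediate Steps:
E = 2 (E = -3 + 5 = 2)
d(g, r) = -r (d(g, r) = (-3 + 2)*r = -r)
y = -9 (y = -1*9 = -9)
(y + 1251)**2 = (-9 + 1251)**2 = 1242**2 = 1542564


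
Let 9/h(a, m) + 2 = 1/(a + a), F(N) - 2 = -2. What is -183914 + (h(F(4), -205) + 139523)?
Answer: -44391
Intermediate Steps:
F(N) = 0 (F(N) = 2 - 2 = 0)
h(a, m) = 9/(-2 + 1/(2*a)) (h(a, m) = 9/(-2 + 1/(a + a)) = 9/(-2 + 1/(2*a)))
-183914 + (h(F(4), -205) + 139523) = -183914 + (-18*0/(-1 + 4*0) + 139523) = -183914 + (-18*0/(-1 + 0) + 139523) = -183914 + (-18*0/(-1) + 139523) = -183914 + (-18*0*(-1) + 139523) = -183914 + (0 + 139523) = -183914 + 139523 = -44391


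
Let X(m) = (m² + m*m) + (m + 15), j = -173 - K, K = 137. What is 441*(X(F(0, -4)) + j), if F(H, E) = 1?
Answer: -128772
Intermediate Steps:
j = -310 (j = -173 - 1*137 = -173 - 137 = -310)
X(m) = 15 + m + 2*m² (X(m) = (m² + m²) + (15 + m) = 2*m² + (15 + m) = 15 + m + 2*m²)
441*(X(F(0, -4)) + j) = 441*((15 + 1 + 2*1²) - 310) = 441*((15 + 1 + 2*1) - 310) = 441*((15 + 1 + 2) - 310) = 441*(18 - 310) = 441*(-292) = -128772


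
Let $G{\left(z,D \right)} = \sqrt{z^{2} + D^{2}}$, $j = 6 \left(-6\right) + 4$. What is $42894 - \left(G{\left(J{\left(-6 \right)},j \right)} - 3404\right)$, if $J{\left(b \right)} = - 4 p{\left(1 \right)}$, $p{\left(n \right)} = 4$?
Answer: $46298 - 16 \sqrt{5} \approx 46262.0$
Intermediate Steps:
$j = -32$ ($j = -36 + 4 = -32$)
$J{\left(b \right)} = -16$ ($J{\left(b \right)} = \left(-4\right) 4 = -16$)
$G{\left(z,D \right)} = \sqrt{D^{2} + z^{2}}$
$42894 - \left(G{\left(J{\left(-6 \right)},j \right)} - 3404\right) = 42894 - \left(\sqrt{\left(-32\right)^{2} + \left(-16\right)^{2}} - 3404\right) = 42894 - \left(\sqrt{1024 + 256} - 3404\right) = 42894 - \left(\sqrt{1280} - 3404\right) = 42894 - \left(16 \sqrt{5} - 3404\right) = 42894 - \left(-3404 + 16 \sqrt{5}\right) = 42894 + \left(3404 - 16 \sqrt{5}\right) = 46298 - 16 \sqrt{5}$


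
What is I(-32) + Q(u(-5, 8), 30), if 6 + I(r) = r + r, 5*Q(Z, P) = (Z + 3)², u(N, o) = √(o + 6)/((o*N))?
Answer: -70 + (120 - √14)²/8000 ≈ -68.311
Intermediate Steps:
u(N, o) = √(6 + o)/(N*o) (u(N, o) = √(6 + o)/((N*o)) = √(6 + o)*(1/(N*o)) = √(6 + o)/(N*o))
Q(Z, P) = (3 + Z)²/5 (Q(Z, P) = (Z + 3)²/5 = (3 + Z)²/5)
I(r) = -6 + 2*r (I(r) = -6 + (r + r) = -6 + 2*r)
I(-32) + Q(u(-5, 8), 30) = (-6 + 2*(-32)) + (3 + √(6 + 8)/(-5*8))²/5 = (-6 - 64) + (3 - ⅕*⅛*√14)²/5 = -70 + (3 - √14/40)²/5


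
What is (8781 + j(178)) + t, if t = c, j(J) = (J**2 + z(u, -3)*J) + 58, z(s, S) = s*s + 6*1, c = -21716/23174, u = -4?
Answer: 514903835/11587 ≈ 44438.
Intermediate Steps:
c = -10858/11587 (c = -21716*1/23174 = -10858/11587 ≈ -0.93708)
z(s, S) = 6 + s**2 (z(s, S) = s**2 + 6 = 6 + s**2)
j(J) = 58 + J**2 + 22*J (j(J) = (J**2 + (6 + (-4)**2)*J) + 58 = (J**2 + (6 + 16)*J) + 58 = (J**2 + 22*J) + 58 = 58 + J**2 + 22*J)
t = -10858/11587 ≈ -0.93708
(8781 + j(178)) + t = (8781 + (58 + 178**2 + 22*178)) - 10858/11587 = (8781 + (58 + 31684 + 3916)) - 10858/11587 = (8781 + 35658) - 10858/11587 = 44439 - 10858/11587 = 514903835/11587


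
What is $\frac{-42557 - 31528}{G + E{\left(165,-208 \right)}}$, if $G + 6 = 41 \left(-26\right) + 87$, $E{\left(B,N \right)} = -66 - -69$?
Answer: $\frac{74085}{982} \approx 75.443$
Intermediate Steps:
$E{\left(B,N \right)} = 3$ ($E{\left(B,N \right)} = -66 + 69 = 3$)
$G = -985$ ($G = -6 + \left(41 \left(-26\right) + 87\right) = -6 + \left(-1066 + 87\right) = -6 - 979 = -985$)
$\frac{-42557 - 31528}{G + E{\left(165,-208 \right)}} = \frac{-42557 - 31528}{-985 + 3} = - \frac{74085}{-982} = \left(-74085\right) \left(- \frac{1}{982}\right) = \frac{74085}{982}$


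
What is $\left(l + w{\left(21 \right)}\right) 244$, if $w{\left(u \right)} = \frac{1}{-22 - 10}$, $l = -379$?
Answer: $- \frac{739869}{8} \approx -92484.0$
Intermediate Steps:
$w{\left(u \right)} = - \frac{1}{32}$ ($w{\left(u \right)} = \frac{1}{-32} = - \frac{1}{32}$)
$\left(l + w{\left(21 \right)}\right) 244 = \left(-379 - \frac{1}{32}\right) 244 = \left(- \frac{12129}{32}\right) 244 = - \frac{739869}{8}$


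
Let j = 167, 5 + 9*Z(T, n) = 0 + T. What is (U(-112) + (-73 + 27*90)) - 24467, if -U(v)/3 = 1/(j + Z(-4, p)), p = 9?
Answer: -3670263/166 ≈ -22110.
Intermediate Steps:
Z(T, n) = -5/9 + T/9 (Z(T, n) = -5/9 + (0 + T)/9 = -5/9 + T/9)
U(v) = -3/166 (U(v) = -3/(167 + (-5/9 + (⅑)*(-4))) = -3/(167 + (-5/9 - 4/9)) = -3/(167 - 1) = -3/166)
(U(-112) + (-73 + 27*90)) - 24467 = (-3/166 + (-73 + 27*90)) - 24467 = (-3/166 + (-73 + 2430)) - 24467 = (-3/166 + 2357) - 24467 = 391259/166 - 24467 = -3670263/166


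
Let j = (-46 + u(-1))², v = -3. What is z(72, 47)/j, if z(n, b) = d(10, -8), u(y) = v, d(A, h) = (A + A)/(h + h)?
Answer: -5/9604 ≈ -0.00052062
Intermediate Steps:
d(A, h) = A/h (d(A, h) = (2*A)/((2*h)) = (2*A)*(1/(2*h)) = A/h)
u(y) = -3
z(n, b) = -5/4 (z(n, b) = 10/(-8) = 10*(-⅛) = -5/4)
j = 2401 (j = (-46 - 3)² = (-49)² = 2401)
z(72, 47)/j = -5/4/2401 = -5/4*1/2401 = -5/9604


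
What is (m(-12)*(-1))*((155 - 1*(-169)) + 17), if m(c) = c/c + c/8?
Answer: 341/2 ≈ 170.50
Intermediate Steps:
m(c) = 1 + c/8 (m(c) = 1 + c*(⅛) = 1 + c/8)
(m(-12)*(-1))*((155 - 1*(-169)) + 17) = ((1 + (⅛)*(-12))*(-1))*((155 - 1*(-169)) + 17) = ((1 - 3/2)*(-1))*((155 + 169) + 17) = (-½*(-1))*(324 + 17) = (½)*341 = 341/2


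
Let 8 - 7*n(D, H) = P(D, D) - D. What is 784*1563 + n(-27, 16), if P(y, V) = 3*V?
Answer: 8577806/7 ≈ 1.2254e+6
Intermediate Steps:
n(D, H) = 8/7 - 2*D/7 (n(D, H) = 8/7 - (3*D - D)/7 = 8/7 - 2*D/7)
784*1563 + n(-27, 16) = 784*1563 + (8/7 - 2/7*(-27)) = 1225392 + (8/7 + 54/7) = 1225392 + 62/7 = 8577806/7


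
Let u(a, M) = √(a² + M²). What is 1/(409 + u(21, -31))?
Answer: 409/165879 - √1402/165879 ≈ 0.0022399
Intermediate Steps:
u(a, M) = √(M² + a²)
1/(409 + u(21, -31)) = 1/(409 + √((-31)² + 21²)) = 1/(409 + √(961 + 441)) = 1/(409 + √1402)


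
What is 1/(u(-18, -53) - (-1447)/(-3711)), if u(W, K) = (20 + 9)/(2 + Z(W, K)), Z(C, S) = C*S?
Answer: -3547716/1275713 ≈ -2.7810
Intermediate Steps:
u(W, K) = 29/(2 + K*W) (u(W, K) = (20 + 9)/(2 + W*K) = 29/(2 + K*W))
1/(u(-18, -53) - (-1447)/(-3711)) = 1/(29/(2 - 53*(-18)) - (-1447)/(-3711)) = 1/(29/(2 + 954) - (-1447)*(-1)/3711) = 1/(29/956 - 1*1447/3711) = 1/(29*(1/956) - 1447/3711) = 1/(29/956 - 1447/3711) = 1/(-1275713/3547716) = -3547716/1275713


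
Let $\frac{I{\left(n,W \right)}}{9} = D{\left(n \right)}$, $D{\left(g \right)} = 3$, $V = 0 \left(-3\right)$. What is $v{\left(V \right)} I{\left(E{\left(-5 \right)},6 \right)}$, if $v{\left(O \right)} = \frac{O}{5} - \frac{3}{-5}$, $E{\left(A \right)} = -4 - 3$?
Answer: $\frac{81}{5} \approx 16.2$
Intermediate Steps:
$E{\left(A \right)} = -7$ ($E{\left(A \right)} = -4 - 3 = -7$)
$V = 0$
$I{\left(n,W \right)} = 27$ ($I{\left(n,W \right)} = 9 \cdot 3 = 27$)
$v{\left(O \right)} = \frac{3}{5} + \frac{O}{5}$ ($v{\left(O \right)} = O \frac{1}{5} - - \frac{3}{5} = \frac{O}{5} + \frac{3}{5} = \frac{3}{5} + \frac{O}{5}$)
$v{\left(V \right)} I{\left(E{\left(-5 \right)},6 \right)} = \left(\frac{3}{5} + \frac{1}{5} \cdot 0\right) 27 = \left(\frac{3}{5} + 0\right) 27 = \frac{3}{5} \cdot 27 = \frac{81}{5}$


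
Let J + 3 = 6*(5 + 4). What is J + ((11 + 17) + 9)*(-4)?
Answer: -97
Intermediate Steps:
J = 51 (J = -3 + 6*(5 + 4) = -3 + 6*9 = -3 + 54 = 51)
J + ((11 + 17) + 9)*(-4) = 51 + ((11 + 17) + 9)*(-4) = 51 + (28 + 9)*(-4) = 51 + 37*(-4) = 51 - 148 = -97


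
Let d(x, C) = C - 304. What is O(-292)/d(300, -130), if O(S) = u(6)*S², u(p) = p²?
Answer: -1534752/217 ≈ -7072.6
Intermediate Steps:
d(x, C) = -304 + C
O(S) = 36*S² (O(S) = 6²*S² = 36*S²)
O(-292)/d(300, -130) = (36*(-292)²)/(-304 - 130) = (36*85264)/(-434) = 3069504*(-1/434) = -1534752/217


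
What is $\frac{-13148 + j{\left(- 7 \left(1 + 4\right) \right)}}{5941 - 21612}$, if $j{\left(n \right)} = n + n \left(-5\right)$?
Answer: $\frac{13008}{15671} \approx 0.83007$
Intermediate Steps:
$j{\left(n \right)} = - 4 n$ ($j{\left(n \right)} = n - 5 n = - 4 n$)
$\frac{-13148 + j{\left(- 7 \left(1 + 4\right) \right)}}{5941 - 21612} = \frac{-13148 - 4 \left(- 7 \left(1 + 4\right)\right)}{5941 - 21612} = \frac{-13148 - 4 \left(\left(-7\right) 5\right)}{-15671} = \left(-13148 - -140\right) \left(- \frac{1}{15671}\right) = \left(-13148 + 140\right) \left(- \frac{1}{15671}\right) = \left(-13008\right) \left(- \frac{1}{15671}\right) = \frac{13008}{15671}$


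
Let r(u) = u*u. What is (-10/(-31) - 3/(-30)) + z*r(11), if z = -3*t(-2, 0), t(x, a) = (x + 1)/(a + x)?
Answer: -28067/155 ≈ -181.08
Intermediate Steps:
t(x, a) = (1 + x)/(a + x)
r(u) = u²
z = -3/2 (z = -3*(1 - 2)/(0 - 2) = -3*(-1)/(-2) = -(-3)*(-1)/2 = -3*½ = -3/2 ≈ -1.5000)
(-10/(-31) - 3/(-30)) + z*r(11) = (-10/(-31) - 3/(-30)) - 3/2*11² = (-10*(-1/31) - 3*(-1/30)) - 3/2*121 = (10/31 + ⅒) - 363/2 = 131/310 - 363/2 = -28067/155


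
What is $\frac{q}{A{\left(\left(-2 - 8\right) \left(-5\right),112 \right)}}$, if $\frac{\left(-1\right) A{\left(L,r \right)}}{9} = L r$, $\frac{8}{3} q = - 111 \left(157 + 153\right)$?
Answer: $\frac{1147}{4480} \approx 0.25603$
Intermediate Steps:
$q = - \frac{51615}{4}$ ($q = \frac{3 \left(- 111 \left(157 + 153\right)\right)}{8} = \frac{3 \left(\left(-111\right) 310\right)}{8} = \frac{3}{8} \left(-34410\right) = - \frac{51615}{4} \approx -12904.0$)
$A{\left(L,r \right)} = - 9 L r$
$\frac{q}{A{\left(\left(-2 - 8\right) \left(-5\right),112 \right)}} = - \frac{51615}{4 \left(\left(-9\right) \left(-2 - 8\right) \left(-5\right) 112\right)} = - \frac{51615}{4 \left(\left(-9\right) \left(\left(-10\right) \left(-5\right)\right) 112\right)} = - \frac{51615}{4 \left(\left(-9\right) 50 \cdot 112\right)} = - \frac{51615}{4 \left(-50400\right)} = \left(- \frac{51615}{4}\right) \left(- \frac{1}{50400}\right) = \frac{1147}{4480}$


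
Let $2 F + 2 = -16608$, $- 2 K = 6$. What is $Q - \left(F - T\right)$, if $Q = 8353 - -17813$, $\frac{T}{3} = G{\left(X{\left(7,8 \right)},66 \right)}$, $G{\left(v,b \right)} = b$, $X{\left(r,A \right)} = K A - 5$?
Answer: $34669$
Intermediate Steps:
$K = -3$ ($K = \left(- \frac{1}{2}\right) 6 = -3$)
$X{\left(r,A \right)} = -5 - 3 A$ ($X{\left(r,A \right)} = - 3 A - 5 = -5 - 3 A$)
$T = 198$ ($T = 3 \cdot 66 = 198$)
$F = -8305$ ($F = -1 + \frac{1}{2} \left(-16608\right) = -1 - 8304 = -8305$)
$Q = 26166$ ($Q = 8353 + 17813 = 26166$)
$Q - \left(F - T\right) = 26166 - \left(-8305 - 198\right) = 26166 - -8503 = 26166 + 8503 = 34669$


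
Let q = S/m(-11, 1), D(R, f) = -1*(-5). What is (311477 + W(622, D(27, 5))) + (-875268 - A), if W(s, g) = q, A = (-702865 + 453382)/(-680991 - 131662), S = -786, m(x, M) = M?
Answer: -458805442264/812653 ≈ -5.6458e+5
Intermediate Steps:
D(R, f) = 5
A = 249483/812653 (A = -249483/(-812653) = -249483*(-1/812653) = 249483/812653 ≈ 0.30700)
q = -786 (q = -786/1 = -786*1 = -786)
W(s, g) = -786
(311477 + W(622, D(27, 5))) + (-875268 - A) = (311477 - 786) + (-875268 - 1*249483/812653) = 310691 + (-875268 - 249483/812653) = 310691 - 711289415487/812653 = -458805442264/812653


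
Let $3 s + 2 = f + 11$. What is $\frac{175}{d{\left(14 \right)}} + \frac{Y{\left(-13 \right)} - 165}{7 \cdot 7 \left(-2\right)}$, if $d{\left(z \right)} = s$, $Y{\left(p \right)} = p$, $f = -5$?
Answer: $\frac{26081}{196} \approx 133.07$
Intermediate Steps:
$s = \frac{4}{3}$ ($s = - \frac{2}{3} + \frac{-5 + 11}{3} = - \frac{2}{3} + \frac{1}{3} \cdot 6 = - \frac{2}{3} + 2 = \frac{4}{3} \approx 1.3333$)
$d{\left(z \right)} = \frac{4}{3}$
$\frac{175}{d{\left(14 \right)}} + \frac{Y{\left(-13 \right)} - 165}{7 \cdot 7 \left(-2\right)} = \frac{175}{\frac{4}{3}} + \frac{-13 - 165}{7 \cdot 7 \left(-2\right)} = 175 \cdot \frac{3}{4} - \frac{178}{49 \left(-2\right)} = \frac{525}{4} - \frac{178}{-98} = \frac{525}{4} - - \frac{89}{49} = \frac{525}{4} + \frac{89}{49} = \frac{26081}{196}$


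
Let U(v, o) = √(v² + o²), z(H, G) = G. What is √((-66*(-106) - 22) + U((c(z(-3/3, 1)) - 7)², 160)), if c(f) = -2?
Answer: √(6974 + √32161) ≈ 84.577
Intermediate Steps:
U(v, o) = √(o² + v²)
√((-66*(-106) - 22) + U((c(z(-3/3, 1)) - 7)², 160)) = √((-66*(-106) - 22) + √(160² + ((-2 - 7)²)²)) = √((6996 - 22) + √(25600 + ((-9)²)²)) = √(6974 + √(25600 + 81²)) = √(6974 + √(25600 + 6561)) = √(6974 + √32161)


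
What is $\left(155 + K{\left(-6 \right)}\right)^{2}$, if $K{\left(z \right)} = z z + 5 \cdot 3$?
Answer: $42436$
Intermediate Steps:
$K{\left(z \right)} = 15 + z^{2}$ ($K{\left(z \right)} = z^{2} + 15 = 15 + z^{2}$)
$\left(155 + K{\left(-6 \right)}\right)^{2} = \left(155 + \left(15 + \left(-6\right)^{2}\right)\right)^{2} = \left(155 + \left(15 + 36\right)\right)^{2} = \left(155 + 51\right)^{2} = 206^{2} = 42436$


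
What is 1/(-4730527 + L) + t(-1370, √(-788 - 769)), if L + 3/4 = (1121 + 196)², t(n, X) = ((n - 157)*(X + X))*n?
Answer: -4/11984155 + 12551940*I*√173 ≈ -3.3377e-7 + 1.6509e+8*I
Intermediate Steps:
t(n, X) = 2*X*n*(-157 + n) (t(n, X) = ((-157 + n)*(2*X))*n = (2*X*(-157 + n))*n = 2*X*n*(-157 + n))
L = 6937953/4 (L = -¾ + (1121 + 196)² = -¾ + 1317² = -¾ + 1734489 = 6937953/4 ≈ 1.7345e+6)
1/(-4730527 + L) + t(-1370, √(-788 - 769)) = 1/(-4730527 + 6937953/4) + 2*√(-788 - 769)*(-1370)*(-157 - 1370) = 1/(-11984155/4) + 2*√(-1557)*(-1370)*(-1527) = -4/11984155 + 2*(3*I*√173)*(-1370)*(-1527) = -4/11984155 + 12551940*I*√173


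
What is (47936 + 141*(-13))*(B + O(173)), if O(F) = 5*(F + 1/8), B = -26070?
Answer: -9295978405/8 ≈ -1.1620e+9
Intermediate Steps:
O(F) = 5/8 + 5*F (O(F) = 5*(F + 1*(⅛)) = 5*(F + ⅛) = 5*(⅛ + F) = 5/8 + 5*F)
(47936 + 141*(-13))*(B + O(173)) = (47936 + 141*(-13))*(-26070 + (5/8 + 5*173)) = (47936 - 1833)*(-26070 + (5/8 + 865)) = 46103*(-26070 + 6925/8) = 46103*(-201635/8) = -9295978405/8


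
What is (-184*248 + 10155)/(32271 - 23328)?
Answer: -35477/8943 ≈ -3.9670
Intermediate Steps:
(-184*248 + 10155)/(32271 - 23328) = (-45632 + 10155)/8943 = -35477*1/8943 = -35477/8943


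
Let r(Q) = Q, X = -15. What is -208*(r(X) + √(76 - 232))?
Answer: 3120 - 416*I*√39 ≈ 3120.0 - 2597.9*I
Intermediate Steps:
-208*(r(X) + √(76 - 232)) = -208*(-15 + √(76 - 232)) = -208*(-15 + √(-156)) = -208*(-15 + 2*I*√39) = 3120 - 416*I*√39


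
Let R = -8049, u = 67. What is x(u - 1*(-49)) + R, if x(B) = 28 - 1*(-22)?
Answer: -7999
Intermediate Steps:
x(B) = 50 (x(B) = 28 + 22 = 50)
x(u - 1*(-49)) + R = 50 - 8049 = -7999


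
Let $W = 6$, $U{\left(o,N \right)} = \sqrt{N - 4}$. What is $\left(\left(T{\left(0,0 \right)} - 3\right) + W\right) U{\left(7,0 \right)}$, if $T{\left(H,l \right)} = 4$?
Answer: $14 i \approx 14.0 i$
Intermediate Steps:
$U{\left(o,N \right)} = \sqrt{-4 + N}$
$\left(\left(T{\left(0,0 \right)} - 3\right) + W\right) U{\left(7,0 \right)} = \left(\left(4 - 3\right) + 6\right) \sqrt{-4 + 0} = \left(1 + 6\right) \sqrt{-4} = 7 \cdot 2 i = 14 i$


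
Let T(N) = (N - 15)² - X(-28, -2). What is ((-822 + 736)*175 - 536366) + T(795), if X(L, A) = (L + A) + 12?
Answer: 57002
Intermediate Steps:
X(L, A) = 12 + A + L (X(L, A) = (A + L) + 12 = 12 + A + L)
T(N) = 18 + (-15 + N)² (T(N) = (N - 15)² - (12 - 2 - 28) = (-15 + N)² - 1*(-18) = (-15 + N)² + 18 = 18 + (-15 + N)²)
((-822 + 736)*175 - 536366) + T(795) = ((-822 + 736)*175 - 536366) + (18 + (-15 + 795)²) = (-86*175 - 536366) + (18 + 780²) = (-15050 - 536366) + (18 + 608400) = -551416 + 608418 = 57002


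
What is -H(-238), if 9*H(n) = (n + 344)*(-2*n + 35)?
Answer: -54166/9 ≈ -6018.4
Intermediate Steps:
H(n) = (35 - 2*n)*(344 + n)/9 (H(n) = ((n + 344)*(-2*n + 35))/9 = ((344 + n)*(35 - 2*n))/9 = ((35 - 2*n)*(344 + n))/9 = (35 - 2*n)*(344 + n)/9)
-H(-238) = -(12040/9 - 653/9*(-238) - 2/9*(-238)**2) = -(12040/9 + 155414/9 - 2/9*56644) = -(12040/9 + 155414/9 - 113288/9) = -1*54166/9 = -54166/9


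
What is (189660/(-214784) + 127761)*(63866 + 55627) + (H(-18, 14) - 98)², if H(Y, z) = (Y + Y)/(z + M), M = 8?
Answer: 99189420506200709/6497216 ≈ 1.5266e+10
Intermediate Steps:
H(Y, z) = 2*Y/(8 + z) (H(Y, z) = (Y + Y)/(z + 8) = (2*Y)/(8 + z) = 2*Y/(8 + z))
(189660/(-214784) + 127761)*(63866 + 55627) + (H(-18, 14) - 98)² = (189660/(-214784) + 127761)*(63866 + 55627) + (2*(-18)/(8 + 14) - 98)² = (189660*(-1/214784) + 127761)*119493 + (2*(-18)/22 - 98)² = (-47415/53696 + 127761)*119493 + (2*(-18)*(1/22) - 98)² = (6860207241/53696)*119493 + (-18/11 - 98)² = 819746743848813/53696 + (-1096/11)² = 819746743848813/53696 + 1201216/121 = 99189420506200709/6497216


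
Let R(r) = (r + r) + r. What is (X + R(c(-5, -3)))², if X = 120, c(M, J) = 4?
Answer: 17424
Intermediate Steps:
R(r) = 3*r (R(r) = 2*r + r = 3*r)
(X + R(c(-5, -3)))² = (120 + 3*4)² = (120 + 12)² = 132² = 17424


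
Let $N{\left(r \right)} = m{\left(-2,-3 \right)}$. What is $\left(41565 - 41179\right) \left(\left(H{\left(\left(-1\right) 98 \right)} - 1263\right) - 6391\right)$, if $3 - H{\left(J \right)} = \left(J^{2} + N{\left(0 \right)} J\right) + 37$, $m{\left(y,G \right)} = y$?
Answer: $-6750368$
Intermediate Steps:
$N{\left(r \right)} = -2$
$H{\left(J \right)} = -34 - J^{2} + 2 J$ ($H{\left(J \right)} = 3 - \left(\left(J^{2} - 2 J\right) + 37\right) = 3 - \left(37 + J^{2} - 2 J\right) = -34 - J^{2} + 2 J$)
$\left(41565 - 41179\right) \left(\left(H{\left(\left(-1\right) 98 \right)} - 1263\right) - 6391\right) = \left(41565 - 41179\right) \left(\left(\left(-34 - \left(\left(-1\right) 98\right)^{2} + 2 \left(\left(-1\right) 98\right)\right) - 1263\right) - 6391\right) = 386 \left(\left(\left(-34 - \left(-98\right)^{2} + 2 \left(-98\right)\right) - 1263\right) - 6391\right) = 386 \left(\left(\left(-34 - 9604 - 196\right) - 1263\right) - 6391\right) = 386 \left(\left(-9834 - 1263\right) - 6391\right) = 386 \left(-11097 - 6391\right) = 386 \left(-17488\right) = -6750368$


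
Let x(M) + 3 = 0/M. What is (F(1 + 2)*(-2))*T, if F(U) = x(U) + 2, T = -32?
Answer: -64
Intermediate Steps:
x(M) = -3 (x(M) = -3 + 0/M = -3 + 0 = -3)
F(U) = -1 (F(U) = -3 + 2 = -1)
(F(1 + 2)*(-2))*T = -1*(-2)*(-32) = 2*(-32) = -64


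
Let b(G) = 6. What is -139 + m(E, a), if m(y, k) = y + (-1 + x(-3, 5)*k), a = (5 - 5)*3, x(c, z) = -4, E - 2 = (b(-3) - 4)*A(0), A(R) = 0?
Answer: -138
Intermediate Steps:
E = 2 (E = 2 + (6 - 4)*0 = 2 + 2*0 = 2 + 0 = 2)
a = 0 (a = 0*3 = 0)
m(y, k) = -1 + y - 4*k (m(y, k) = y + (-1 - 4*k) = -1 + y - 4*k)
-139 + m(E, a) = -139 + (-1 + 2 - 4*0) = -139 + (-1 + 2 + 0) = -139 + 1 = -138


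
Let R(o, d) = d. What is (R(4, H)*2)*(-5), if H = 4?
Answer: -40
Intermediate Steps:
(R(4, H)*2)*(-5) = (4*2)*(-5) = 8*(-5) = -40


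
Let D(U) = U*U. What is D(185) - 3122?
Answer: 31103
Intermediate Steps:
D(U) = U²
D(185) - 3122 = 185² - 3122 = 34225 - 3122 = 31103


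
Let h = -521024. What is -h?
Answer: 521024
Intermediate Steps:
-h = -1*(-521024) = 521024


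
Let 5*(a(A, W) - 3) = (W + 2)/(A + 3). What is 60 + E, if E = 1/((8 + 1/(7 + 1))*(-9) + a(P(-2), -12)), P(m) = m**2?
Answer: 236524/3943 ≈ 59.986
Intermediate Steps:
a(A, W) = 3 + (2 + W)/(5*(3 + A)) (a(A, W) = 3 + ((W + 2)/(A + 3))/5 = 3 + ((2 + W)/(3 + A))/5 = 3 + (2 + W)/(5*(3 + A)))
E = -56/3943 (E = 1/((8 + 1/(7 + 1))*(-9) + (47 - 12 + 15*(-2)**2)/(5*(3 + (-2)**2))) = 1/((8 + 1/8)*(-9) + (47 - 12 + 15*4)/(5*(3 + 4))) = 1/((8 + 1/8)*(-9) + (1/5)*(47 - 12 + 60)/7) = 1/((65/8)*(-9) + (1/5)*(1/7)*95) = 1/(-585/8 + 19/7) = 1/(-3943/56) = -56/3943 ≈ -0.014202)
60 + E = 60 - 56/3943 = 236524/3943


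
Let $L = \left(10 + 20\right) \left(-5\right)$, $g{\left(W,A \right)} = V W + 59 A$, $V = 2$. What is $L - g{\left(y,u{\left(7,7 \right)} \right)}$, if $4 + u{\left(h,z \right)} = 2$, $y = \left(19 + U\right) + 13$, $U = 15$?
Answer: $-126$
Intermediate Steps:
$y = 47$ ($y = \left(19 + 15\right) + 13 = 34 + 13 = 47$)
$u{\left(h,z \right)} = -2$ ($u{\left(h,z \right)} = -4 + 2 = -2$)
$g{\left(W,A \right)} = 2 W + 59 A$
$L = -150$ ($L = 30 \left(-5\right) = -150$)
$L - g{\left(y,u{\left(7,7 \right)} \right)} = -150 - \left(2 \cdot 47 + 59 \left(-2\right)\right) = -150 - \left(94 - 118\right) = -150 - -24 = -150 + 24 = -126$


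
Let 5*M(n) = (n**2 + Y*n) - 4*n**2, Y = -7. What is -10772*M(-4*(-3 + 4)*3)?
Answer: 3748656/5 ≈ 7.4973e+5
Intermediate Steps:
M(n) = -7*n/5 - 3*n**2/5 (M(n) = ((n**2 - 7*n) - 4*n**2)/5 = (-7*n - 3*n**2)/5 = -7*n/5 - 3*n**2/5)
-10772*M(-4*(-3 + 4)*3) = -(-10772)*(-4*(-3 + 4)*3)*(7 + 3*(-4*(-3 + 4)*3))/5 = -(-10772)*(-4*3)*(7 + 3*(-4*3))/5 = -(-10772)*(-12)*(7 + 3*(-12))/5 = -(-10772)*(-12)*(7 - 36)/5 = -(-10772)*(-12)*(-29)/5 = -10772*(-348/5) = 3748656/5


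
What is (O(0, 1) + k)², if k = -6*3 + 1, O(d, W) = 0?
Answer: 289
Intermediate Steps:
k = -17 (k = -18 + 1 = -17)
(O(0, 1) + k)² = (0 - 17)² = (-17)² = 289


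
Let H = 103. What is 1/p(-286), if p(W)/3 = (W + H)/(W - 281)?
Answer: 63/61 ≈ 1.0328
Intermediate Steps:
p(W) = 3*(103 + W)/(-281 + W) (p(W) = 3*((W + 103)/(W - 281)) = 3*((103 + W)/(-281 + W)) = 3*(103 + W)/(-281 + W))
1/p(-286) = 1/(3*(103 - 286)/(-281 - 286)) = 1/(3*(-183)/(-567)) = 1/(3*(-1/567)*(-183)) = 1/(61/63) = 63/61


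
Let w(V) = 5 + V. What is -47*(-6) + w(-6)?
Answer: 281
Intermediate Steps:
-47*(-6) + w(-6) = -47*(-6) + (5 - 6) = 282 - 1 = 281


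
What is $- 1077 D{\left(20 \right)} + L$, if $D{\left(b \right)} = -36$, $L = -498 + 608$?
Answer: $38882$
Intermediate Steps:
$L = 110$
$- 1077 D{\left(20 \right)} + L = \left(-1077\right) \left(-36\right) + 110 = 38772 + 110 = 38882$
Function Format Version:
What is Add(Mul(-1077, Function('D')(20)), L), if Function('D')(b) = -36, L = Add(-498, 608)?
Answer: 38882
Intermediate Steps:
L = 110
Add(Mul(-1077, Function('D')(20)), L) = Add(Mul(-1077, -36), 110) = Add(38772, 110) = 38882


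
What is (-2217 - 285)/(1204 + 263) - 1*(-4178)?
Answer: 680736/163 ≈ 4176.3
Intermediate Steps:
(-2217 - 285)/(1204 + 263) - 1*(-4178) = -2502/1467 + 4178 = -2502*1/1467 + 4178 = -278/163 + 4178 = 680736/163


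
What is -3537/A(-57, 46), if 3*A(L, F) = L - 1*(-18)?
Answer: 3537/13 ≈ 272.08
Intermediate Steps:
A(L, F) = 6 + L/3 (A(L, F) = (L - 1*(-18))/3 = (L + 18)/3 = (18 + L)/3 = 6 + L/3)
-3537/A(-57, 46) = -3537/(6 + (1/3)*(-57)) = -3537/(6 - 19) = -3537/(-13) = -3537*(-1/13) = 3537/13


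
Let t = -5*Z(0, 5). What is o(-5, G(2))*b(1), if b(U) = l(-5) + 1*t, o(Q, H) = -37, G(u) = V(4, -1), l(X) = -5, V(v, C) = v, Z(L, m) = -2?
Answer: -185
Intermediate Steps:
G(u) = 4
t = 10 (t = -5*(-2) = 10)
b(U) = 5 (b(U) = -5 + 1*10 = -5 + 10 = 5)
o(-5, G(2))*b(1) = -37*5 = -185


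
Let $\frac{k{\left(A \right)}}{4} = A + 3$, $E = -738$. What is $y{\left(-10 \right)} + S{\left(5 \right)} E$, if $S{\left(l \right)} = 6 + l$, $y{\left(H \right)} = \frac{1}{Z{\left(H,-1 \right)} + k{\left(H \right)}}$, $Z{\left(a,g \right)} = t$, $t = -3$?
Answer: $- \frac{251659}{31} \approx -8118.0$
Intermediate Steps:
$Z{\left(a,g \right)} = -3$
$k{\left(A \right)} = 12 + 4 A$ ($k{\left(A \right)} = 4 \left(A + 3\right) = 4 \left(3 + A\right) = 12 + 4 A$)
$y{\left(H \right)} = \frac{1}{9 + 4 H}$ ($y{\left(H \right)} = \frac{1}{-3 + \left(12 + 4 H\right)} = \frac{1}{9 + 4 H}$)
$y{\left(-10 \right)} + S{\left(5 \right)} E = \frac{1}{9 + 4 \left(-10\right)} + \left(6 + 5\right) \left(-738\right) = \frac{1}{9 - 40} + 11 \left(-738\right) = \frac{1}{-31} - 8118 = - \frac{1}{31} - 8118 = - \frac{251659}{31}$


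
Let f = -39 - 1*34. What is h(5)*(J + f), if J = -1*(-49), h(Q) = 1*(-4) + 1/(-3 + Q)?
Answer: 84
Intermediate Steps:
h(Q) = -4 + 1/(-3 + Q)
f = -73 (f = -39 - 34 = -73)
J = 49
h(5)*(J + f) = ((13 - 4*5)/(-3 + 5))*(49 - 73) = ((13 - 20)/2)*(-24) = ((½)*(-7))*(-24) = -7/2*(-24) = 84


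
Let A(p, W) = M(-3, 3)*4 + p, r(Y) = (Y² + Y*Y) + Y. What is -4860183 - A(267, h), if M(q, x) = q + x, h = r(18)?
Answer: -4860450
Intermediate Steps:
r(Y) = Y + 2*Y² (r(Y) = (Y² + Y²) + Y = 2*Y² + Y = Y + 2*Y²)
h = 666 (h = 18*(1 + 2*18) = 18*(1 + 36) = 18*37 = 666)
A(p, W) = p (A(p, W) = (-3 + 3)*4 + p = 0*4 + p = 0 + p = p)
-4860183 - A(267, h) = -4860183 - 1*267 = -4860183 - 267 = -4860450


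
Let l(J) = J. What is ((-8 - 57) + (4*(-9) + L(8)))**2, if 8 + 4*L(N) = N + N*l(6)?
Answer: 7921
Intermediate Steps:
L(N) = -2 + 7*N/4 (L(N) = -2 + (N + N*6)/4 = -2 + (N + 6*N)/4 = -2 + (7*N)/4 = -2 + 7*N/4)
((-8 - 57) + (4*(-9) + L(8)))**2 = ((-8 - 57) + (4*(-9) + (-2 + (7/4)*8)))**2 = (-65 + (-36 + (-2 + 14)))**2 = (-65 + (-36 + 12))**2 = (-65 - 24)**2 = (-89)**2 = 7921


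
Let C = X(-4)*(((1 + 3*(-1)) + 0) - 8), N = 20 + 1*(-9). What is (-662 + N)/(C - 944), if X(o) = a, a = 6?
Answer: 651/1004 ≈ 0.64841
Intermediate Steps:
X(o) = 6
N = 11 (N = 20 - 9 = 11)
C = -60 (C = 6*(((1 + 3*(-1)) + 0) - 8) = 6*(((1 - 3) + 0) - 8) = 6*((-2 + 0) - 8) = 6*(-2 - 8) = 6*(-10) = -60)
(-662 + N)/(C - 944) = (-662 + 11)/(-60 - 944) = -651/(-1004) = -651*(-1/1004) = 651/1004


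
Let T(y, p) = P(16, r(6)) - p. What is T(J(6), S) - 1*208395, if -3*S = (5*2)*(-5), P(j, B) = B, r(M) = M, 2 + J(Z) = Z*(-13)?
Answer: -625217/3 ≈ -2.0841e+5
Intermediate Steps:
J(Z) = -2 - 13*Z (J(Z) = -2 + Z*(-13) = -2 - 13*Z)
S = 50/3 (S = -5*2*(-5)/3 = -10*(-5)/3 = -⅓*(-50) = 50/3 ≈ 16.667)
T(y, p) = 6 - p
T(J(6), S) - 1*208395 = (6 - 1*50/3) - 1*208395 = (6 - 50/3) - 208395 = -32/3 - 208395 = -625217/3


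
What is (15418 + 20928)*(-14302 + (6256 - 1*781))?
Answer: -320826142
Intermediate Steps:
(15418 + 20928)*(-14302 + (6256 - 1*781)) = 36346*(-14302 + (6256 - 781)) = 36346*(-14302 + 5475) = 36346*(-8827) = -320826142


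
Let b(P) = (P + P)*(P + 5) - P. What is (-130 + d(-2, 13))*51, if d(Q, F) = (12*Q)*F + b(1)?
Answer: -21981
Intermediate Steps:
b(P) = -P + 2*P*(5 + P) (b(P) = (2*P)*(5 + P) - P = 2*P*(5 + P) - P = -P + 2*P*(5 + P))
d(Q, F) = 11 + 12*F*Q (d(Q, F) = (12*Q)*F + 1*(9 + 2*1) = 12*F*Q + 1*(9 + 2) = 12*F*Q + 1*11 = 12*F*Q + 11 = 11 + 12*F*Q)
(-130 + d(-2, 13))*51 = (-130 + (11 + 12*13*(-2)))*51 = (-130 + (11 - 312))*51 = (-130 - 301)*51 = -431*51 = -21981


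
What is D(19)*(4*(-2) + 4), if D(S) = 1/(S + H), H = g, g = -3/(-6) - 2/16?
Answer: -32/155 ≈ -0.20645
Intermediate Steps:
g = 3/8 (g = -3*(-⅙) - 2*1/16 = ½ - ⅛ = 3/8 ≈ 0.37500)
H = 3/8 ≈ 0.37500
D(S) = 1/(3/8 + S) (D(S) = 1/(S + 3/8) = 1/(3/8 + S))
D(19)*(4*(-2) + 4) = (8/(3 + 8*19))*(4*(-2) + 4) = (8/(3 + 152))*(-8 + 4) = (8/155)*(-4) = -32/155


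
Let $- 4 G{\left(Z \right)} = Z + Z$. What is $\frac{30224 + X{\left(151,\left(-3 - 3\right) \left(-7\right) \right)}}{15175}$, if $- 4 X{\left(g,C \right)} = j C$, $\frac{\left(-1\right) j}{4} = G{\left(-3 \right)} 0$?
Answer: $\frac{30224}{15175} \approx 1.9917$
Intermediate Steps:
$G{\left(Z \right)} = - \frac{Z}{2}$ ($G{\left(Z \right)} = - \frac{Z + Z}{4} = - \frac{2 Z}{4} = - \frac{Z}{2}$)
$j = 0$ ($j = - 4 \left(- \frac{1}{2}\right) \left(-3\right) 0 = - 4 \cdot \frac{3}{2} \cdot 0 = \left(-4\right) 0 = 0$)
$X{\left(g,C \right)} = 0$ ($X{\left(g,C \right)} = - \frac{0 C}{4} = \left(- \frac{1}{4}\right) 0 = 0$)
$\frac{30224 + X{\left(151,\left(-3 - 3\right) \left(-7\right) \right)}}{15175} = \frac{30224 + 0}{15175} = 30224 \cdot \frac{1}{15175} = \frac{30224}{15175}$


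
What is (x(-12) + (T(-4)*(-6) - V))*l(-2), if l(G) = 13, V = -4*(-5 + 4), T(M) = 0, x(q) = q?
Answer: -208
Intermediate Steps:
V = 4 (V = -4*(-1) = 4)
(x(-12) + (T(-4)*(-6) - V))*l(-2) = (-12 + (0*(-6) - 1*4))*13 = (-12 + (0 - 4))*13 = (-12 - 4)*13 = -16*13 = -208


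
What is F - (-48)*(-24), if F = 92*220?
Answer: 19088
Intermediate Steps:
F = 20240
F - (-48)*(-24) = 20240 - (-48)*(-24) = 20240 - 1*1152 = 20240 - 1152 = 19088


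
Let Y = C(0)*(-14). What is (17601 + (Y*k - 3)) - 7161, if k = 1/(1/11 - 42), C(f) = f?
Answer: 10437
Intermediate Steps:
Y = 0 (Y = 0*(-14) = 0)
k = -11/461 (k = 1/(1/11 - 42) = 1/(-461/11) = -11/461 ≈ -0.023861)
(17601 + (Y*k - 3)) - 7161 = (17601 + (0*(-11/461) - 3)) - 7161 = (17601 + (0 - 3)) - 7161 = (17601 - 3) - 7161 = 17598 - 7161 = 10437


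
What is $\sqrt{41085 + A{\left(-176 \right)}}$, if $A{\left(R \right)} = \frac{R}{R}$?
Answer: $\sqrt{41086} \approx 202.7$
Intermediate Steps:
$A{\left(R \right)} = 1$
$\sqrt{41085 + A{\left(-176 \right)}} = \sqrt{41085 + 1} = \sqrt{41086}$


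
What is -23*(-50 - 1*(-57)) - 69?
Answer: -230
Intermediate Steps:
-23*(-50 - 1*(-57)) - 69 = -23*(-50 + 57) - 69 = -23*7 - 69 = -161 - 69 = -230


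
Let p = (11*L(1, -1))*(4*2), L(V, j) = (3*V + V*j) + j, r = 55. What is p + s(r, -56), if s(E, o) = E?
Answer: 143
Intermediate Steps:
L(V, j) = j + 3*V + V*j
p = 88 (p = (11*(-1 + 3*1 + 1*(-1)))*(4*2) = (11*(-1 + 3 - 1))*8 = (11*1)*8 = 11*8 = 88)
p + s(r, -56) = 88 + 55 = 143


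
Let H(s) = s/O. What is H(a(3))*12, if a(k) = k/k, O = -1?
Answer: -12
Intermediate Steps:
a(k) = 1
H(s) = -s (H(s) = s/(-1) = s*(-1) = -s)
H(a(3))*12 = -1*1*12 = -1*12 = -12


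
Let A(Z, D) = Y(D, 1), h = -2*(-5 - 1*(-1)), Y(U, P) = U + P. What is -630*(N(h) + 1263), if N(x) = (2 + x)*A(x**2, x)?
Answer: -852390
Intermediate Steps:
Y(U, P) = P + U
h = 8 (h = -2*(-5 + 1) = -2*(-4) = 8)
A(Z, D) = 1 + D
N(x) = (1 + x)*(2 + x) (N(x) = (2 + x)*(1 + x) = (1 + x)*(2 + x))
-630*(N(h) + 1263) = -630*((1 + 8)*(2 + 8) + 1263) = -630*(9*10 + 1263) = -630*(90 + 1263) = -630*1353 = -852390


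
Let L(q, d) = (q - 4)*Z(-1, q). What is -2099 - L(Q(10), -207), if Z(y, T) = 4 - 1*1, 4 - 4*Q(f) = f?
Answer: -4165/2 ≈ -2082.5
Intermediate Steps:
Q(f) = 1 - f/4
Z(y, T) = 3 (Z(y, T) = 4 - 1 = 3)
L(q, d) = -12 + 3*q (L(q, d) = (q - 4)*3 = (-4 + q)*3 = -12 + 3*q)
-2099 - L(Q(10), -207) = -2099 - (-12 + 3*(1 - ¼*10)) = -2099 - (-12 + 3*(1 - 5/2)) = -2099 - (-12 + 3*(-3/2)) = -2099 - (-12 - 9/2) = -2099 - 1*(-33/2) = -2099 + 33/2 = -4165/2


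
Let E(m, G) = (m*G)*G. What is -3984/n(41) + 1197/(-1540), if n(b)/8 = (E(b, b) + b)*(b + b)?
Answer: -241773681/311018620 ≈ -0.77736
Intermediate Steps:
E(m, G) = m*G² (E(m, G) = (G*m)*G = m*G²)
n(b) = 16*b*(b + b³) (n(b) = 8*((b*b² + b)*(b + b)) = 8*((b³ + b)*(2*b)) = 8*((b + b³)*(2*b)) = 8*(2*b*(b + b³)) = 16*b*(b + b³))
-3984/n(41) + 1197/(-1540) = -3984*1/(26896*(1 + 41²)) + 1197/(-1540) = -3984*1/(26896*(1 + 1681)) + 1197*(-1/1540) = -3984/(16*1681*1682) - 171/220 = -3984/45239072 - 171/220 = -3984*1/45239072 - 171/220 = -249/2827442 - 171/220 = -241773681/311018620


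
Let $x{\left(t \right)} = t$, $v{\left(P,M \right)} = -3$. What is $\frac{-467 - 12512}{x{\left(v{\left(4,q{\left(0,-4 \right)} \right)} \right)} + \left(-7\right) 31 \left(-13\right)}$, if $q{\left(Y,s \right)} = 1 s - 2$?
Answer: $- \frac{12979}{2818} \approx -4.6058$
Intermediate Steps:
$q{\left(Y,s \right)} = -2 + s$ ($q{\left(Y,s \right)} = s - 2 = -2 + s$)
$\frac{-467 - 12512}{x{\left(v{\left(4,q{\left(0,-4 \right)} \right)} \right)} + \left(-7\right) 31 \left(-13\right)} = \frac{-467 - 12512}{-3 + \left(-7\right) 31 \left(-13\right)} = - \frac{12979}{-3 - -2821} = - \frac{12979}{-3 + 2821} = - \frac{12979}{2818}$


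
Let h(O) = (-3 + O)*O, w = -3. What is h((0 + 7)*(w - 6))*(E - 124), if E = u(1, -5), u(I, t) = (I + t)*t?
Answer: -432432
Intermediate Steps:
h(O) = O*(-3 + O)
u(I, t) = t*(I + t)
E = 20 (E = -5*(1 - 5) = -5*(-4) = 20)
h((0 + 7)*(w - 6))*(E - 124) = (((0 + 7)*(-3 - 6))*(-3 + (0 + 7)*(-3 - 6)))*(20 - 124) = ((7*(-9))*(-3 + 7*(-9)))*(-104) = -63*(-3 - 63)*(-104) = -63*(-66)*(-104) = 4158*(-104) = -432432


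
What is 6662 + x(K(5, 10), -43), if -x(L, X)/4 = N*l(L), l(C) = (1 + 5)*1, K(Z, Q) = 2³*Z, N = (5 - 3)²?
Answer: 6566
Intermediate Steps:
N = 4 (N = 2² = 4)
K(Z, Q) = 8*Z
l(C) = 6 (l(C) = 6*1 = 6)
x(L, X) = -96 (x(L, X) = -16*6 = -4*24 = -96)
6662 + x(K(5, 10), -43) = 6662 - 96 = 6566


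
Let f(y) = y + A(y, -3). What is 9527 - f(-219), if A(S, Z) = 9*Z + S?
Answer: 9992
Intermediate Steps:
A(S, Z) = S + 9*Z
f(y) = -27 + 2*y (f(y) = y + (y + 9*(-3)) = y + (y - 27) = y + (-27 + y) = -27 + 2*y)
9527 - f(-219) = 9527 - (-27 + 2*(-219)) = 9527 - (-27 - 438) = 9527 - 1*(-465) = 9527 + 465 = 9992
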